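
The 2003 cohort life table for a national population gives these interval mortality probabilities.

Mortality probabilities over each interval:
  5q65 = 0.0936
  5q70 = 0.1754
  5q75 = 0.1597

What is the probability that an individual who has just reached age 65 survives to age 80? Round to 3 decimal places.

0.628

15p65 = (1 − 0.0936) × (1 − 0.1754) × (1 − 0.1597).
= 0.9064 × 0.8246 × 0.8403 = 0.628055.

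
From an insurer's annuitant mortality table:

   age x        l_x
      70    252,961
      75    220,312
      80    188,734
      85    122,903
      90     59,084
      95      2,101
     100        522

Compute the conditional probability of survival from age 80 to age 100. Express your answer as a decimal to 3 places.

0.003

We want 20p80 = l_100/l_80.
The conditional survival probability is l_100/l_80 = 522/188,734 = 0.002766.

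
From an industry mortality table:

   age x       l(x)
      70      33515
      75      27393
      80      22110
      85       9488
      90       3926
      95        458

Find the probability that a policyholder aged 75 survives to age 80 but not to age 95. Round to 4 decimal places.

0.7904

This is the probability of reaching 80 but not 95, conditional on being alive at 75: (l(80) − l(95)) / l(75).
= (22110 − 458) / 27393 = 21652 / 27393 = 0.790421.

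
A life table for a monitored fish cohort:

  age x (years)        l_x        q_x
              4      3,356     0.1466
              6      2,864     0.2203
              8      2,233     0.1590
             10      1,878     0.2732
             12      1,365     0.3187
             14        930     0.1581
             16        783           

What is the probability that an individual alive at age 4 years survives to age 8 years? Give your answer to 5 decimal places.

The conditional survival probability is l_8/l_4 = 2,233/3,356 = 0.665375.

0.66538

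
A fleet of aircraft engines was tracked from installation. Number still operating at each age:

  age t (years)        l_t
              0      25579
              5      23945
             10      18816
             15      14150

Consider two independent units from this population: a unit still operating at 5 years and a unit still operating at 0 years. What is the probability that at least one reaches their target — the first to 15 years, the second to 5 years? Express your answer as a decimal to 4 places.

0.9739

p₁ = l_15/l_5 = 14150/23945 = 0.590938; p₂ = l_5/l_0 = 23945/25579 = 0.936119.
P(at least one) = 1 − (1−p₁)(1−p₂) = 1 − 0.409062 × 0.063881 = 0.973869.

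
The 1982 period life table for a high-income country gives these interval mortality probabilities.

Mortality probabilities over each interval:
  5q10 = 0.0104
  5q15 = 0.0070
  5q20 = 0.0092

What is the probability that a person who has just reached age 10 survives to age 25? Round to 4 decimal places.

15p10 = (1 − 0.0104) × (1 − 0.0070) × (1 − 0.0092).
= 0.9896 × 0.9930 × 0.9908 = 0.973632.

0.9736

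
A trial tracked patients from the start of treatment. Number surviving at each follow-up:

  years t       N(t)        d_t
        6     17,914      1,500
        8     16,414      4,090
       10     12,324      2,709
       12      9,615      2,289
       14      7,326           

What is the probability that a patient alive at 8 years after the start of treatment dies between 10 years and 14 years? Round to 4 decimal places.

0.3045

This is the probability of reaching 10 but not 14, conditional on being alive at 8: (N(10) − N(14)) / N(8).
= (12,324 − 7,326) / 16,414 = 4,998 / 16,414 = 0.304496.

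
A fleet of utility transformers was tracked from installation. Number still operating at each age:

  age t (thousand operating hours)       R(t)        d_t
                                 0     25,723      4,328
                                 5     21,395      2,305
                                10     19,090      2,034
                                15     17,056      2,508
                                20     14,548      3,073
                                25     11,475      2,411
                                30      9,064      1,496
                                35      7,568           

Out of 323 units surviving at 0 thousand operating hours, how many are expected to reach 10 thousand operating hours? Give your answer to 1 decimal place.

239.7

The relevant probability is 19,090/25,723 = 0.742137.
Expected number = 323 × 0.742137 = 239.7.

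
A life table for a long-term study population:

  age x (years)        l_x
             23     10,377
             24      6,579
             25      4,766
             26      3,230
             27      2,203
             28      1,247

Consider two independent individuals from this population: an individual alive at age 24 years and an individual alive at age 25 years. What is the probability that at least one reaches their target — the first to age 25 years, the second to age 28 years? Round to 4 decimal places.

0.7965

p₁ = l_25/l_24 = 4,766/6,579 = 0.724426; p₂ = l_28/l_25 = 1,247/4,766 = 0.261645.
P(at least one) = 1 − (1−p₁)(1−p₂) = 1 − 0.275574 × 0.738355 = 0.796529.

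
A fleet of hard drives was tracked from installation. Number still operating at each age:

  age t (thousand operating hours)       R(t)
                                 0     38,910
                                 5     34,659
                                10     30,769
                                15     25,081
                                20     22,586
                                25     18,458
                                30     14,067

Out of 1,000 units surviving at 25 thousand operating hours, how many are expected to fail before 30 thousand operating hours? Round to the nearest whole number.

The relevant probability is 1 − 14,067/18,458 = 0.237891.
Expected number = 1,000 × 0.237891 = 238.

238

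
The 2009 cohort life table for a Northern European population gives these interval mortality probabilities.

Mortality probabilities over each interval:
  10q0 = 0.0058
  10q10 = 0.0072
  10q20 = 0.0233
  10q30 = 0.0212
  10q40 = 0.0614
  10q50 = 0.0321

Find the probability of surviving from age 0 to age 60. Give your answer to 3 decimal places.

0.857

60p0 = (1 − 0.0058) × (1 − 0.0072) × (1 − 0.0233) × (1 − 0.0212) × (1 − 0.0614) × (1 − 0.0321).
= 0.9942 × 0.9928 × 0.9767 × 0.9788 × 0.9386 × 0.9679 = 0.857239.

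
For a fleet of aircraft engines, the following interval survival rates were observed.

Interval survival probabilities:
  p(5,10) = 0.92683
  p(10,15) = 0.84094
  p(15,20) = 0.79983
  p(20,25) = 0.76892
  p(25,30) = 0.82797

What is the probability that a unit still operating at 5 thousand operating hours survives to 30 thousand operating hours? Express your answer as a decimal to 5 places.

Chaining the interval survival probabilities: 0.92683 × 0.84094 × 0.79983 × 0.76892 × 0.82797.
= 0.396879.

0.39688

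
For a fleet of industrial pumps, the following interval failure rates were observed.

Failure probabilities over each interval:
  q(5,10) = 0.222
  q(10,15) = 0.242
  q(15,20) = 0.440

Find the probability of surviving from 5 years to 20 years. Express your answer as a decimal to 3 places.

Chaining the interval survival probabilities: (1 − 0.222) × (1 − 0.242) × (1 − 0.440).
= 0.778 × 0.758 × 0.560 = 0.330245.

0.330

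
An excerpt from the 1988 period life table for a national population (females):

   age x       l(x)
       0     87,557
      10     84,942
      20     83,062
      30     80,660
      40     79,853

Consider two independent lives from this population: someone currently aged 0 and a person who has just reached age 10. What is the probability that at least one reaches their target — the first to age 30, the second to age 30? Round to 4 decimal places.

p₁ = l(30)/l(0) = 80,660/87,557 = 0.921228; p₂ = l(30)/l(10) = 80,660/84,942 = 0.949589.
P(at least one) = 1 − (1−p₁)(1−p₂) = 1 − 0.078772 × 0.050411 = 0.996029.

0.9960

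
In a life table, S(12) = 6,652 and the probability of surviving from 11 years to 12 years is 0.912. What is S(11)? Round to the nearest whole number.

S(11) = S(12) / p = 6,652 / 0.912 = 7294.

7294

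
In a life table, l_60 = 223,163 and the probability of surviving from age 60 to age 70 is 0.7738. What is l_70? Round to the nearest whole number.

l_70 = l_60 × p = 223,163 × 0.7738 = 172684.

172684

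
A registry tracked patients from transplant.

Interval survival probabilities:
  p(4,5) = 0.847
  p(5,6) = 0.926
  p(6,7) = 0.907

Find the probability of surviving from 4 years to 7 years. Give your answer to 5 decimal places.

Chaining the interval survival probabilities: 0.847 × 0.926 × 0.907.
= 0.711380.

0.71138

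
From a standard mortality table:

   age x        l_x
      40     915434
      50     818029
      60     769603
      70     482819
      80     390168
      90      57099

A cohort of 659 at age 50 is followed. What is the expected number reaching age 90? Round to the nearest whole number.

The relevant probability is 57099/818029 = 0.069801.
Expected number = 659 × 0.069801 = 46.

46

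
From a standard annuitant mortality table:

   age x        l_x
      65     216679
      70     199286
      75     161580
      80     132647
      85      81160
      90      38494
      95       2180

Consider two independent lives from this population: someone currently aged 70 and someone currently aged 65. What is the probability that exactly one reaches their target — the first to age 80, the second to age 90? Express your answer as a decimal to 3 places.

0.607

p₁ = l_80/l_70 = 132647/199286 = 0.665611; p₂ = l_90/l_65 = 38494/216679 = 0.177655.
P(exactly one) = p₁(1−p₂) + (1−p₁)p₂ = 0.547362 + 0.059406 = 0.606768.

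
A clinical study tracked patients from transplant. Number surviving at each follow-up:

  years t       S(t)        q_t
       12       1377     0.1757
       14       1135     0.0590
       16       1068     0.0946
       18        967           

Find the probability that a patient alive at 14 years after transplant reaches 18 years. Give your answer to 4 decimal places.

0.8520

The conditional survival probability is S(18)/S(14) = 967/1135 = 0.851982.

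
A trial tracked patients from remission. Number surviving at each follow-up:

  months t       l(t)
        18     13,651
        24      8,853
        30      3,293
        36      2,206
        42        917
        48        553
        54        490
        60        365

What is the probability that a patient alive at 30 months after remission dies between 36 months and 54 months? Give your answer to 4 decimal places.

0.5211

This is the probability of reaching 36 but not 54, conditional on being alive at 30: (l(36) − l(54)) / l(30).
= (2,206 − 490) / 3,293 = 1,716 / 3,293 = 0.521105.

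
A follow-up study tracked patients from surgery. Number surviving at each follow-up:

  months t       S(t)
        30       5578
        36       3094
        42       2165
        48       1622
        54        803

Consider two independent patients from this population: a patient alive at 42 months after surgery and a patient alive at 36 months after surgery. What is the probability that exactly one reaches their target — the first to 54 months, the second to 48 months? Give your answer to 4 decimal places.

p₁ = S(54)/S(42) = 803/2165 = 0.370901; p₂ = S(48)/S(36) = 1622/3094 = 0.524240.
P(exactly one) = p₁(1−p₂) + (1−p₁)p₂ = 0.176460 + 0.329799 = 0.506259.

0.5063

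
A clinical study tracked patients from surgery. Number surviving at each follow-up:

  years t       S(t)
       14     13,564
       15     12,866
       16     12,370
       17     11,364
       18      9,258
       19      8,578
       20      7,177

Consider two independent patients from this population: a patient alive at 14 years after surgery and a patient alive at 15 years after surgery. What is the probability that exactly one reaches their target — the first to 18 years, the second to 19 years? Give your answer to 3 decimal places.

0.439

p₁ = S(18)/S(14) = 9,258/13,564 = 0.682542; p₂ = S(19)/S(15) = 8,578/12,866 = 0.666718.
P(exactly one) = p₁(1−p₂) + (1−p₁)p₂ = 0.227479 + 0.211655 = 0.439134.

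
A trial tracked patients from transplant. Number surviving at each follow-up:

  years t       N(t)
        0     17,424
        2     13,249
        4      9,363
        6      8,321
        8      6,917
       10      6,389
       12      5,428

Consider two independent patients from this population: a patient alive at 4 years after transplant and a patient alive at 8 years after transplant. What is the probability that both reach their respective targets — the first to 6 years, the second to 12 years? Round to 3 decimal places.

p₁ = N(6)/N(4) = 8,321/9,363 = 0.888711; p₂ = N(12)/N(8) = 5,428/6,917 = 0.784733.
P(both) = p₁ × p₂ = 0.888711 × 0.784733 = 0.697401.

0.697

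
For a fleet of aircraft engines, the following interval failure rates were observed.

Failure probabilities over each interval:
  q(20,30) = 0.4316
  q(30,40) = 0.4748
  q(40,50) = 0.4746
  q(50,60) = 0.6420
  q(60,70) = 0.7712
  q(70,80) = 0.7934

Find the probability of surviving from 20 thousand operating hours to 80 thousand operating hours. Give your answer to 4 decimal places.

P(survive 20→80) = (1 − 0.4316) × (1 − 0.4748) × (1 − 0.4746) × (1 − 0.6420) × (1 − 0.7712) × (1 − 0.7934).
= 0.5684 × 0.5252 × 0.5254 × 0.3580 × 0.2288 × 0.2066 = 0.002654.

0.0027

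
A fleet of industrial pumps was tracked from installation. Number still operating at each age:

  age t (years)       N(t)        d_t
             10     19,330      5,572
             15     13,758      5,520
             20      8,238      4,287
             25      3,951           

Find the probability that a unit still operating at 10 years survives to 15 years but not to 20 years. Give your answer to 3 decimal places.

This is the probability of reaching 15 but not 20, conditional on being operational at 10: (N(15) − N(20)) / N(10).
= (13,758 − 8,238) / 19,330 = 5,520 / 19,330 = 0.285566.

0.286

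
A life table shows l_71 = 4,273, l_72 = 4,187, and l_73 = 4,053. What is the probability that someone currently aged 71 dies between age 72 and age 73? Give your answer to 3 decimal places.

0.031

This is the probability of reaching 72 but not 73, conditional on being alive at 71: (l_72 − l_73) / l_71.
= (4,187 − 4,053) / 4,273 = 134 / 4,273 = 0.031360.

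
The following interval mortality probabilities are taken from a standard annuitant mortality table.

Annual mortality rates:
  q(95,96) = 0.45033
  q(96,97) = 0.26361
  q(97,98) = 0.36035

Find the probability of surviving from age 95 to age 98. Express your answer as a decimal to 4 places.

Chaining the interval survival probabilities: (1 − 0.45033) × (1 − 0.26361) × (1 − 0.36035).
= 0.54967 × 0.73639 × 0.63965 = 0.258912.

0.2589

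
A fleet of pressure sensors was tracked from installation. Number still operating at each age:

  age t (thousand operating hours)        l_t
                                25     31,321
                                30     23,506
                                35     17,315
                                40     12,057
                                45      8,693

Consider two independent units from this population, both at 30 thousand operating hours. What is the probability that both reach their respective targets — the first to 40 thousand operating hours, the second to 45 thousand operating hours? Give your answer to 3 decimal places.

p₁ = l_40/l_30 = 12,057/23,506 = 0.512933; p₂ = l_45/l_30 = 8,693/23,506 = 0.369820.
P(both) = p₁ × p₂ = 0.512933 × 0.369820 = 0.189693.

0.190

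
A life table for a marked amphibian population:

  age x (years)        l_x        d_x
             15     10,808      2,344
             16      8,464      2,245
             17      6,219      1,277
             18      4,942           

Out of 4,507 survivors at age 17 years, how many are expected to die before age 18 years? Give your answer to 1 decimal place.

The relevant probability is 1 − 4,942/6,219 = 0.205338.
Expected number = 4,507 × 0.205338 = 925.5.

925.5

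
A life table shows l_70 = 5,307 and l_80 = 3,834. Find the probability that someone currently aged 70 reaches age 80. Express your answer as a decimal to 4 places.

0.7224

We want 10p70 = l_80/l_70.
The conditional survival probability is l_80/l_70 = 3,834/5,307 = 0.722442.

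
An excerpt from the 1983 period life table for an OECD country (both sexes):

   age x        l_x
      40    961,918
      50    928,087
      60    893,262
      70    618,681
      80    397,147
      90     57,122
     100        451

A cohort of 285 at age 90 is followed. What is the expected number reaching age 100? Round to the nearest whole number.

The relevant probability is 451/57,122 = 0.007895.
Expected number = 285 × 0.007895 = 2.

2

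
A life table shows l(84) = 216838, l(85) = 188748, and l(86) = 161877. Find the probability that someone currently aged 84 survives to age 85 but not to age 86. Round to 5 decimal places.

0.12392

This is the probability of reaching 85 but not 86, conditional on being alive at 84: (l(85) − l(86)) / l(84).
= (188748 − 161877) / 216838 = 26871 / 216838 = 0.123922.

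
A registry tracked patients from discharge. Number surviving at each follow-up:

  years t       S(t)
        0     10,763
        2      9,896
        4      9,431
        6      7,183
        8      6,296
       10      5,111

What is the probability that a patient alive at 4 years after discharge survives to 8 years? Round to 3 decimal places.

0.668

The conditional survival probability is S(8)/S(4) = 6,296/9,431 = 0.667586.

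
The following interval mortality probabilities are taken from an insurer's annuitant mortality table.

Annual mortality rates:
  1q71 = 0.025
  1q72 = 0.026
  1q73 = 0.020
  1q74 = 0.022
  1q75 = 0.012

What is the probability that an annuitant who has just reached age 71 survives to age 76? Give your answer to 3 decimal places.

5p71 = (1 − 0.025) × (1 − 0.026) × (1 − 0.020) × (1 − 0.022) × (1 − 0.012).
= 0.975 × 0.974 × 0.980 × 0.978 × 0.988 = 0.899260.

0.899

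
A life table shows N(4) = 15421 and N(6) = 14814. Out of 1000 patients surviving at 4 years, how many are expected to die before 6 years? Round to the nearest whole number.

39

The relevant probability is 1 − 14814/15421 = 0.039362.
Expected number = 1000 × 0.039362 = 39.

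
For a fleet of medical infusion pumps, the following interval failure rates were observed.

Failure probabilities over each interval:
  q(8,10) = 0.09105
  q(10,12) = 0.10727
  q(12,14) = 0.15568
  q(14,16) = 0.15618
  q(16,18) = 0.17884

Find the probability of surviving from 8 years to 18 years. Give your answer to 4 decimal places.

P(survive 8→18) = (1 − 0.09105) × (1 − 0.10727) × (1 − 0.15568) × (1 − 0.15618) × (1 − 0.17884).
= 0.90895 × 0.89273 × 0.84432 × 0.84382 × 0.82116 = 0.474728.

0.4747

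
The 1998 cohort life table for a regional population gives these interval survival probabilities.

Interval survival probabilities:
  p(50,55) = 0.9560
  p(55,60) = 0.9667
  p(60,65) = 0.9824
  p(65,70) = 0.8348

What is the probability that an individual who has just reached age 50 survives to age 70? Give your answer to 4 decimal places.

P(survive 50→70) = 0.9560 × 0.9667 × 0.9824 × 0.8348.
= 0.757915.

0.7579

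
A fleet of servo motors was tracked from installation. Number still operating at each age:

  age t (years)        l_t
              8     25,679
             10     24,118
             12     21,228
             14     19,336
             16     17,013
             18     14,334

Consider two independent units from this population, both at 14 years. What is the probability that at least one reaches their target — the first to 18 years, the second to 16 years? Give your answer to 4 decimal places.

0.9689

p₁ = l_18/l_14 = 14,334/19,336 = 0.741312; p₂ = l_16/l_14 = 17,013/19,336 = 0.879861.
P(at least one) = 1 − (1−p₁)(1−p₂) = 1 − 0.258688 × 0.120139 = 0.968921.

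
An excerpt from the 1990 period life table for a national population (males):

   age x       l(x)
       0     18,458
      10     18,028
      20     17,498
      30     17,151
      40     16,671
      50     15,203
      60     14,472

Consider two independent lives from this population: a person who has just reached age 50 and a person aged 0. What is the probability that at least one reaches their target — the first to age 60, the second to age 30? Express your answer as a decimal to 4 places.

p₁ = l(60)/l(50) = 14,472/15,203 = 0.951917; p₂ = l(30)/l(0) = 17,151/18,458 = 0.929191.
P(at least one) = 1 − (1−p₁)(1−p₂) = 1 − 0.048083 × 0.070809 = 0.996595.

0.9966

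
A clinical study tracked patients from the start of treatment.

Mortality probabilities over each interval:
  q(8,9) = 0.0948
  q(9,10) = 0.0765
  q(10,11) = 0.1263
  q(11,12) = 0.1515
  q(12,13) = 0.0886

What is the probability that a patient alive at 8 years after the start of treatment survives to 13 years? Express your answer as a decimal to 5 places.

The overall survival probability is (1 − 0.0948) × (1 − 0.0765) × (1 − 0.1263) × (1 − 0.1515) × (1 − 0.0886).
= 0.9052 × 0.9235 × 0.8737 × 0.8485 × 0.9114 = 0.564813.

0.56481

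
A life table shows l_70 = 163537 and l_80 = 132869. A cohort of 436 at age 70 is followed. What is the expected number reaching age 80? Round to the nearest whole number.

The relevant probability is 132869/163537 = 0.812471.
Expected number = 436 × 0.812471 = 354.

354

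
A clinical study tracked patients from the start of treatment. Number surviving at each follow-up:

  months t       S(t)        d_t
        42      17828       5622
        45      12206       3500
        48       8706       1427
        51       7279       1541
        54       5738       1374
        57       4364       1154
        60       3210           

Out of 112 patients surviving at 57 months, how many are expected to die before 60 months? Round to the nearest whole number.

The relevant probability is 1 − 3210/4364 = 0.264436.
Expected number = 112 × 0.264436 = 30.

30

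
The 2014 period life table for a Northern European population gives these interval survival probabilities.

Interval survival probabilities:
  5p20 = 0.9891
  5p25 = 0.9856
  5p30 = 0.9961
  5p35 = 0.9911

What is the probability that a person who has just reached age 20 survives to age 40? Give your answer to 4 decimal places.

Chaining the interval survival probabilities: 0.9891 × 0.9856 × 0.9961 × 0.9911.
= 0.962413.

0.9624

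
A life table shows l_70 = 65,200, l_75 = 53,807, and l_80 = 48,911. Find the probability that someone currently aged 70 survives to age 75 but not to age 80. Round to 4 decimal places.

0.0751

We want 5|5q70 = (l_75 − l_80)/l_70.
This is the probability of reaching 75 but not 80, conditional on being alive at 70: (l_75 − l_80) / l_70.
= (53,807 − 48,911) / 65,200 = 4,896 / 65,200 = 0.075092.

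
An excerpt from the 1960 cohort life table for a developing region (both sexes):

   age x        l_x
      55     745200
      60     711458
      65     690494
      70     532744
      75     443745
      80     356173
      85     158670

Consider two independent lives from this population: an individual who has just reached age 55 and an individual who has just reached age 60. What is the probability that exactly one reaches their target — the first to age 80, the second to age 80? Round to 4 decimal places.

p₁ = l_80/l_55 = 356173/745200 = 0.477956; p₂ = l_80/l_60 = 356173/711458 = 0.500624.
P(exactly one) = p₁(1−p₂) + (1−p₁)p₂ = 0.238680 + 0.261348 = 0.500028.

0.5000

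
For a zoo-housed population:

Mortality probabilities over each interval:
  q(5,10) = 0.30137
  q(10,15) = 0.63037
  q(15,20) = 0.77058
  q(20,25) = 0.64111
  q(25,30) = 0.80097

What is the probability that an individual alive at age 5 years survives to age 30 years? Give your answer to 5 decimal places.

0.00423

The overall survival probability is (1 − 0.30137) × (1 − 0.63037) × (1 − 0.77058) × (1 − 0.64111) × (1 − 0.80097).
= 0.69863 × 0.36963 × 0.22942 × 0.35889 × 0.19903 = 0.004232.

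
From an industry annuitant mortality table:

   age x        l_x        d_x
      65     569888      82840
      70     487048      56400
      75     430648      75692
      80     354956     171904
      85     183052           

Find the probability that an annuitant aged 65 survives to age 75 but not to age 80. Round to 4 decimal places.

0.1328

We want 10|5q65 = (l_75 − l_80)/l_65.
This is the probability of reaching 75 but not 80, conditional on being alive at 65: (l_75 − l_80) / l_65.
= (430648 − 354956) / 569888 = 75692 / 569888 = 0.132819.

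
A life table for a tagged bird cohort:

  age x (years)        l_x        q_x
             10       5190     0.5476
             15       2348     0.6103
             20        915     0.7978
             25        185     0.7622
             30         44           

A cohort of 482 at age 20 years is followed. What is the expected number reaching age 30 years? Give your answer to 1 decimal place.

The relevant probability is 44/915 = 0.048087.
Expected number = 482 × 0.048087 = 23.2.

23.2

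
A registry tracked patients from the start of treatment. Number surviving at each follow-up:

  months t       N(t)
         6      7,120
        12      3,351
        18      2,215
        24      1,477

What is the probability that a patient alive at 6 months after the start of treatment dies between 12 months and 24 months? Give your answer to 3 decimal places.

0.263

This is the probability of reaching 12 but not 24, conditional on being alive at 6: (N(12) − N(24)) / N(6).
= (3,351 − 1,477) / 7,120 = 1,874 / 7,120 = 0.263202.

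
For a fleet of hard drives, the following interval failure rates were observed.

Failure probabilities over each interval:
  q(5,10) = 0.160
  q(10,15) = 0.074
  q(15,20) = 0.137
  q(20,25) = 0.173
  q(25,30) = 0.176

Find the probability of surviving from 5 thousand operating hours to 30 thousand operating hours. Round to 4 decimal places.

0.4574

The overall survival probability is (1 − 0.160) × (1 − 0.074) × (1 − 0.137) × (1 − 0.173) × (1 − 0.176).
= 0.840 × 0.926 × 0.863 × 0.827 × 0.824 = 0.457440.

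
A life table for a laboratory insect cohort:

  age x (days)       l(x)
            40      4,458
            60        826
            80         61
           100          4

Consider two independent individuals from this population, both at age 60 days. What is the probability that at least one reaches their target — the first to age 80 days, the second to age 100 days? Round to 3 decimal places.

p₁ = l(80)/l(60) = 61/826 = 0.073850; p₂ = l(100)/l(60) = 4/826 = 0.004843.
P(at least one) = 1 − (1−p₁)(1−p₂) = 1 − 0.926150 × 0.995157 = 0.078335.

0.078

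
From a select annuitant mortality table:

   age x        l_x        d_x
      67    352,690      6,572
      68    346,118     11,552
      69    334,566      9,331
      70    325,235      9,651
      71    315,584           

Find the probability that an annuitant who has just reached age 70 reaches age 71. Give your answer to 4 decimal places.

0.9703

The conditional survival probability is l_71/l_70 = 315,584/325,235 = 0.970326.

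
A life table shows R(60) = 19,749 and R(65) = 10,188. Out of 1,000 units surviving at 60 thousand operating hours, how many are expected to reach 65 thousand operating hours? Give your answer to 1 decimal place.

515.9

The relevant probability is 10,188/19,749 = 0.515874.
Expected number = 1,000 × 0.515874 = 515.9.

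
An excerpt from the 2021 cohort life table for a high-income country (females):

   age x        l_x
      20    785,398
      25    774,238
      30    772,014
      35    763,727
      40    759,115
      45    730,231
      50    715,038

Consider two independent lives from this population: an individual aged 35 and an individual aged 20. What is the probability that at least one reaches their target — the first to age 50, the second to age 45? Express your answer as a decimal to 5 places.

0.99552

p₁ = l_50/l_35 = 715,038/763,727 = 0.936248; p₂ = l_45/l_20 = 730,231/785,398 = 0.929759.
P(at least one) = 1 − (1−p₁)(1−p₂) = 1 − 0.063752 × 0.070241 = 0.995522.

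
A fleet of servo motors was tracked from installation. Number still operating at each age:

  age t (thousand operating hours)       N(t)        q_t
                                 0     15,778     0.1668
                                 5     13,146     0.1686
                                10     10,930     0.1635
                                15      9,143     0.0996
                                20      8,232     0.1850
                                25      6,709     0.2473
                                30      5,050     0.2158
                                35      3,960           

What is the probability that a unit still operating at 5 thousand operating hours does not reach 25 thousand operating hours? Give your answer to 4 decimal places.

0.4897

P(fail before 25 | operational at 5) = 1 − N(25)/N(5) = 1 − 6,709/13,146 = (6,437)/13,146 = 0.489655.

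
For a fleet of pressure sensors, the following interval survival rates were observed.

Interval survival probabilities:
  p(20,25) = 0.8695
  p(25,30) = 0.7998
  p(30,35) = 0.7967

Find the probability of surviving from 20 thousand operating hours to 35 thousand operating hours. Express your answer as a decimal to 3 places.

0.554

P(survive 20→35) = 0.8695 × 0.7998 × 0.7967.
= 0.554046.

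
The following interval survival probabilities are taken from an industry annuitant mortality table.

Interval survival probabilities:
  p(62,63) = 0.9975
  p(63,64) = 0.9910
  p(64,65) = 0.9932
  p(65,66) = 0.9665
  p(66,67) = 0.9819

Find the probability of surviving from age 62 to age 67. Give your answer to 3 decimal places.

The overall survival probability is 0.9975 × 0.9910 × 0.9932 × 0.9665 × 0.9819.
= 0.931735.

0.932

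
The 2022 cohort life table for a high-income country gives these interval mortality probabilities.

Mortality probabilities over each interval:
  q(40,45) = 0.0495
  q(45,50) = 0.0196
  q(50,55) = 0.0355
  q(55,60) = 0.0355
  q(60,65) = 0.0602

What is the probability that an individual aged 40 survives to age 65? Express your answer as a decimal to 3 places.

Survival from 40 to 65 is the product of surviving each interval: (1 − 0.0495) × (1 − 0.0196) × (1 − 0.0355) × (1 − 0.0355) × (1 − 0.0602).
= 0.9505 × 0.9804 × 0.9645 × 0.9645 × 0.9398 = 0.814696.

0.815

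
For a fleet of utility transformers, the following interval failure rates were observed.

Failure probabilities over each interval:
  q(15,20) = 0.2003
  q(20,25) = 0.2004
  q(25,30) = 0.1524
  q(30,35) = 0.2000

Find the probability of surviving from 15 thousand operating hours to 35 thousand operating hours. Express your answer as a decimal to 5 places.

0.43359

The overall survival probability is (1 − 0.2003) × (1 − 0.2004) × (1 − 0.1524) × (1 − 0.2000).
= 0.7997 × 0.7996 × 0.8476 × 0.8000 = 0.433592.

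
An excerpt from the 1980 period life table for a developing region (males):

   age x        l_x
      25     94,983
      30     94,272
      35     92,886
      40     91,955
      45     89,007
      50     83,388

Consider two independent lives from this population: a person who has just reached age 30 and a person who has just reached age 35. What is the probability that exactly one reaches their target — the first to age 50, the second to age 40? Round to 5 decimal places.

p₁ = l_50/l_30 = 83,388/94,272 = 0.884547; p₂ = l_40/l_35 = 91,955/92,886 = 0.989977.
P(exactly one) = p₁(1−p₂) + (1−p₁)p₂ = 0.008866 + 0.114296 = 0.123162.

0.12316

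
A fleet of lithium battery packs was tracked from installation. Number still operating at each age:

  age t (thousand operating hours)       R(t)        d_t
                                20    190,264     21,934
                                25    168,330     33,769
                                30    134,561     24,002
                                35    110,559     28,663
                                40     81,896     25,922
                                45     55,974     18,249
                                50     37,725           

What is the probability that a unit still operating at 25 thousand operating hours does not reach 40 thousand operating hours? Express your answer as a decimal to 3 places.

P(fail before 40 | operational at 25) = 1 − R(40)/R(25) = 1 − 81,896/168,330 = (86,434)/168,330 = 0.513479.

0.513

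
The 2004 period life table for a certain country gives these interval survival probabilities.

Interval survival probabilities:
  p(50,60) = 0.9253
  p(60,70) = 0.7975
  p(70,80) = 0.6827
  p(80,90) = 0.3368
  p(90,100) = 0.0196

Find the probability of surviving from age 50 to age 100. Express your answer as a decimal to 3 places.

Survival from 50 to 100 is the product of surviving each interval: 0.9253 × 0.7975 × 0.6827 × 0.3368 × 0.0196.
= 0.003326.

0.003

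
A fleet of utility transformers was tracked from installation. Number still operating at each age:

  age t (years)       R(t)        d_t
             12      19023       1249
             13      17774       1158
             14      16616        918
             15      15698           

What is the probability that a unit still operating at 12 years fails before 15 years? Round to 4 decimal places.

0.1748

P(fail before 15 | operational at 12) = 1 − R(15)/R(12) = 1 − 15698/19023 = (3325)/19023 = 0.174788.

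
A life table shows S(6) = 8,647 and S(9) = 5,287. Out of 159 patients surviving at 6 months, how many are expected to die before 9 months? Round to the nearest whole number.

62

The relevant probability is 1 − 5,287/8,647 = 0.388574.
Expected number = 159 × 0.388574 = 62.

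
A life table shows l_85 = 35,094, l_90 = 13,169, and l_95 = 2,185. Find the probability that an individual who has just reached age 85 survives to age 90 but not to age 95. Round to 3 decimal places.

We want 5|5q85 = (l_90 − l_95)/l_85.
This is the probability of reaching 90 but not 95, conditional on being alive at 85: (l_90 − l_95) / l_85.
= (13,169 − 2,185) / 35,094 = 10,984 / 35,094 = 0.312988.

0.313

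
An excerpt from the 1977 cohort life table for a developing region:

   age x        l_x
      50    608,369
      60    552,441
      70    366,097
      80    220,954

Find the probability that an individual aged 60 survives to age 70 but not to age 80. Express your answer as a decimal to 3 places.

We want 10|10q60 = (l_70 − l_80)/l_60.
This is the probability of reaching 70 but not 80, conditional on being alive at 60: (l_70 − l_80) / l_60.
= (366,097 − 220,954) / 552,441 = 145,143 / 552,441 = 0.262730.

0.263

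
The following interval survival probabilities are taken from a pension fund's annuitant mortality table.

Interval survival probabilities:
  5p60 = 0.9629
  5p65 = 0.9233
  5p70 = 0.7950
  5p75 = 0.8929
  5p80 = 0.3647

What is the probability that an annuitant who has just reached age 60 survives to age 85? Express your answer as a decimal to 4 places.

Chaining the interval survival probabilities: 0.9629 × 0.9233 × 0.7950 × 0.8929 × 0.3647.
= 0.230160.

0.2302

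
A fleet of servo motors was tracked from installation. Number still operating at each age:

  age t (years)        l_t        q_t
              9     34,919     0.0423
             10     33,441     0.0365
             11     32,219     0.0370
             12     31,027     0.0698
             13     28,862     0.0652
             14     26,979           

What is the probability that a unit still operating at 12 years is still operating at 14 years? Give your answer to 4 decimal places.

The conditional survival probability is l_14/l_12 = 26,979/31,027 = 0.869533.

0.8695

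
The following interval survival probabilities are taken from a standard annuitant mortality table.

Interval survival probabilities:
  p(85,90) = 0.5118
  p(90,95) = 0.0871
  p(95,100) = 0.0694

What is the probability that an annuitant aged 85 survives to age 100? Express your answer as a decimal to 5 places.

0.00309

The overall survival probability is 0.5118 × 0.0871 × 0.0694.
= 0.003094.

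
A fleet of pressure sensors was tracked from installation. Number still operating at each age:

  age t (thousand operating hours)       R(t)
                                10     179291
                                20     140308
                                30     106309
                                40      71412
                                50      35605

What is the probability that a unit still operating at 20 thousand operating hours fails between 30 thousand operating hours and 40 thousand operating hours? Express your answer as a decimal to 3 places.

0.249

This is the probability of reaching 30 but not 40, conditional on being operational at 20: (R(30) − R(40)) / R(20).
= (106309 − 71412) / 140308 = 34897 / 140308 = 0.248717.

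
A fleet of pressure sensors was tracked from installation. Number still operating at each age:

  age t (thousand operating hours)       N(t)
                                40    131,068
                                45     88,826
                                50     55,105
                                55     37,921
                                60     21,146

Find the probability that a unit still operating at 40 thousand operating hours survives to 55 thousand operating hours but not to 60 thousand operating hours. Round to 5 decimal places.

0.12799

This is the probability of reaching 55 but not 60, conditional on being operational at 40: (N(55) − N(60)) / N(40).
= (37,921 − 21,146) / 131,068 = 16,775 / 131,068 = 0.127987.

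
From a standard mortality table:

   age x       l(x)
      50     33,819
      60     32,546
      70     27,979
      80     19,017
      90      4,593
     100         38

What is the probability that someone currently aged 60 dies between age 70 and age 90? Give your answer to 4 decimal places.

0.7186

This is the probability of reaching 70 but not 90, conditional on being alive at 60: (l(70) − l(90)) / l(60).
= (27,979 − 4,593) / 32,546 = 23,386 / 32,546 = 0.718552.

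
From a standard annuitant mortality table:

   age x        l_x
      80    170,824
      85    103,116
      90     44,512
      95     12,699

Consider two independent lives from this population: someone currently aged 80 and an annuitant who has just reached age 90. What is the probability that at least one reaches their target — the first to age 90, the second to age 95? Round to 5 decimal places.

0.47153

p₁ = l_90/l_80 = 44,512/170,824 = 0.260572; p₂ = l_95/l_90 = 12,699/44,512 = 0.285294.
P(at least one) = 1 − (1−p₁)(1−p₂) = 1 − 0.739428 × 0.714706 = 0.471526.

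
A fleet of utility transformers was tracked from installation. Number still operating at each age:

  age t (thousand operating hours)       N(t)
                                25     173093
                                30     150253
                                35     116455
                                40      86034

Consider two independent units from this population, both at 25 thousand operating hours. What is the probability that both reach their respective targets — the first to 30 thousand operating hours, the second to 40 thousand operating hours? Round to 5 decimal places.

p₁ = N(30)/N(25) = 150253/173093 = 0.868048; p₂ = N(40)/N(25) = 86034/173093 = 0.497039.
P(both) = p₁ × p₂ = 0.868048 × 0.497039 = 0.431454.

0.43145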